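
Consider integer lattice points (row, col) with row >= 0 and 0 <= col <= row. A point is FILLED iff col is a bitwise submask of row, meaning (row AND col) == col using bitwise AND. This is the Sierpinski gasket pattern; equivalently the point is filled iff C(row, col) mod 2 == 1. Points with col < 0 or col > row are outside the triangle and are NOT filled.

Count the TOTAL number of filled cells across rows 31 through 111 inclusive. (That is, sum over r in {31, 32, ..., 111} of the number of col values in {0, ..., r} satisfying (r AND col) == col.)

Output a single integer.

Answer: 1328

Derivation:
r31=11111 pc5: +32 =32
r32=100000 pc1: +2 =34
r33=100001 pc2: +4 =38
r34=100010 pc2: +4 =42
r35=100011 pc3: +8 =50
r36=100100 pc2: +4 =54
r37=100101 pc3: +8 =62
r38=100110 pc3: +8 =70
r39=100111 pc4: +16 =86
r40=101000 pc2: +4 =90
r41=101001 pc3: +8 =98
r42=101010 pc3: +8 =106
r43=101011 pc4: +16 =122
r44=101100 pc3: +8 =130
r45=101101 pc4: +16 =146
r46=101110 pc4: +16 =162
r47=101111 pc5: +32 =194
r48=110000 pc2: +4 =198
r49=110001 pc3: +8 =206
r50=110010 pc3: +8 =214
r51=110011 pc4: +16 =230
r52=110100 pc3: +8 =238
r53=110101 pc4: +16 =254
r54=110110 pc4: +16 =270
r55=110111 pc5: +32 =302
r56=111000 pc3: +8 =310
r57=111001 pc4: +16 =326
r58=111010 pc4: +16 =342
r59=111011 pc5: +32 =374
r60=111100 pc4: +16 =390
r61=111101 pc5: +32 =422
r62=111110 pc5: +32 =454
r63=111111 pc6: +64 =518
r64=1000000 pc1: +2 =520
r65=1000001 pc2: +4 =524
r66=1000010 pc2: +4 =528
r67=1000011 pc3: +8 =536
r68=1000100 pc2: +4 =540
r69=1000101 pc3: +8 =548
r70=1000110 pc3: +8 =556
r71=1000111 pc4: +16 =572
r72=1001000 pc2: +4 =576
r73=1001001 pc3: +8 =584
r74=1001010 pc3: +8 =592
r75=1001011 pc4: +16 =608
r76=1001100 pc3: +8 =616
r77=1001101 pc4: +16 =632
r78=1001110 pc4: +16 =648
r79=1001111 pc5: +32 =680
r80=1010000 pc2: +4 =684
r81=1010001 pc3: +8 =692
r82=1010010 pc3: +8 =700
r83=1010011 pc4: +16 =716
r84=1010100 pc3: +8 =724
r85=1010101 pc4: +16 =740
r86=1010110 pc4: +16 =756
r87=1010111 pc5: +32 =788
r88=1011000 pc3: +8 =796
r89=1011001 pc4: +16 =812
r90=1011010 pc4: +16 =828
r91=1011011 pc5: +32 =860
r92=1011100 pc4: +16 =876
r93=1011101 pc5: +32 =908
r94=1011110 pc5: +32 =940
r95=1011111 pc6: +64 =1004
r96=1100000 pc2: +4 =1008
r97=1100001 pc3: +8 =1016
r98=1100010 pc3: +8 =1024
r99=1100011 pc4: +16 =1040
r100=1100100 pc3: +8 =1048
r101=1100101 pc4: +16 =1064
r102=1100110 pc4: +16 =1080
r103=1100111 pc5: +32 =1112
r104=1101000 pc3: +8 =1120
r105=1101001 pc4: +16 =1136
r106=1101010 pc4: +16 =1152
r107=1101011 pc5: +32 =1184
r108=1101100 pc4: +16 =1200
r109=1101101 pc5: +32 =1232
r110=1101110 pc5: +32 =1264
r111=1101111 pc6: +64 =1328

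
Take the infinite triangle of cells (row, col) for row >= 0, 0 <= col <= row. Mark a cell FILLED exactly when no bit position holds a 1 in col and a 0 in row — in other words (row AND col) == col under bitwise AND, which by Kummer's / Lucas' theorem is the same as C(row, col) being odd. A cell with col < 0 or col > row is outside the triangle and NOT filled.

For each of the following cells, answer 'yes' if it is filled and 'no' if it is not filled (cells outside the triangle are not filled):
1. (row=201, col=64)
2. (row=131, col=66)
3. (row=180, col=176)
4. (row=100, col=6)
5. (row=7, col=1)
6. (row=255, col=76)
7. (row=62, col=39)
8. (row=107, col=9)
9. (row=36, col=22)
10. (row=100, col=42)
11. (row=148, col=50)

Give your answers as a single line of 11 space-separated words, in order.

Answer: yes no yes no yes yes no yes no no no

Derivation:
(201,64): row=0b11001001, col=0b1000000, row AND col = 0b1000000 = 64; 64 == 64 -> filled
(131,66): row=0b10000011, col=0b1000010, row AND col = 0b10 = 2; 2 != 66 -> empty
(180,176): row=0b10110100, col=0b10110000, row AND col = 0b10110000 = 176; 176 == 176 -> filled
(100,6): row=0b1100100, col=0b110, row AND col = 0b100 = 4; 4 != 6 -> empty
(7,1): row=0b111, col=0b1, row AND col = 0b1 = 1; 1 == 1 -> filled
(255,76): row=0b11111111, col=0b1001100, row AND col = 0b1001100 = 76; 76 == 76 -> filled
(62,39): row=0b111110, col=0b100111, row AND col = 0b100110 = 38; 38 != 39 -> empty
(107,9): row=0b1101011, col=0b1001, row AND col = 0b1001 = 9; 9 == 9 -> filled
(36,22): row=0b100100, col=0b10110, row AND col = 0b100 = 4; 4 != 22 -> empty
(100,42): row=0b1100100, col=0b101010, row AND col = 0b100000 = 32; 32 != 42 -> empty
(148,50): row=0b10010100, col=0b110010, row AND col = 0b10000 = 16; 16 != 50 -> empty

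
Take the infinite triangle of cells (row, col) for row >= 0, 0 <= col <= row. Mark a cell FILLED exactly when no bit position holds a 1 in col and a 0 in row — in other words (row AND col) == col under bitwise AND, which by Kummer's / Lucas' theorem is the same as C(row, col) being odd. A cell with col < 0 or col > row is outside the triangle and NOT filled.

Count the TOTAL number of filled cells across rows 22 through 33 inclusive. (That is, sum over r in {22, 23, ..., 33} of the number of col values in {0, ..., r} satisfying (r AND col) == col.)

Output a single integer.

Answer: 138

Derivation:
r22=10110 pc3: +8 =8
r23=10111 pc4: +16 =24
r24=11000 pc2: +4 =28
r25=11001 pc3: +8 =36
r26=11010 pc3: +8 =44
r27=11011 pc4: +16 =60
r28=11100 pc3: +8 =68
r29=11101 pc4: +16 =84
r30=11110 pc4: +16 =100
r31=11111 pc5: +32 =132
r32=100000 pc1: +2 =134
r33=100001 pc2: +4 =138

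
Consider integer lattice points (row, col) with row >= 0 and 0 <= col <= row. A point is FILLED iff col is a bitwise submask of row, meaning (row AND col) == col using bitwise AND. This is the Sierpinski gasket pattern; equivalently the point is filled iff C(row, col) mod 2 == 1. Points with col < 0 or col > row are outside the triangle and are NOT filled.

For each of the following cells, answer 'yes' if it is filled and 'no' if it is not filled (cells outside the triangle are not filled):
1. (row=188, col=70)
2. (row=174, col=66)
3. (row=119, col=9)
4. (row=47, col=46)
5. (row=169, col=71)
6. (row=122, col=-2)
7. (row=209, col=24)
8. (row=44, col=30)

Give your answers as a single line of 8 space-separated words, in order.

(188,70): row=0b10111100, col=0b1000110, row AND col = 0b100 = 4; 4 != 70 -> empty
(174,66): row=0b10101110, col=0b1000010, row AND col = 0b10 = 2; 2 != 66 -> empty
(119,9): row=0b1110111, col=0b1001, row AND col = 0b1 = 1; 1 != 9 -> empty
(47,46): row=0b101111, col=0b101110, row AND col = 0b101110 = 46; 46 == 46 -> filled
(169,71): row=0b10101001, col=0b1000111, row AND col = 0b1 = 1; 1 != 71 -> empty
(122,-2): col outside [0, 122] -> not filled
(209,24): row=0b11010001, col=0b11000, row AND col = 0b10000 = 16; 16 != 24 -> empty
(44,30): row=0b101100, col=0b11110, row AND col = 0b1100 = 12; 12 != 30 -> empty

Answer: no no no yes no no no no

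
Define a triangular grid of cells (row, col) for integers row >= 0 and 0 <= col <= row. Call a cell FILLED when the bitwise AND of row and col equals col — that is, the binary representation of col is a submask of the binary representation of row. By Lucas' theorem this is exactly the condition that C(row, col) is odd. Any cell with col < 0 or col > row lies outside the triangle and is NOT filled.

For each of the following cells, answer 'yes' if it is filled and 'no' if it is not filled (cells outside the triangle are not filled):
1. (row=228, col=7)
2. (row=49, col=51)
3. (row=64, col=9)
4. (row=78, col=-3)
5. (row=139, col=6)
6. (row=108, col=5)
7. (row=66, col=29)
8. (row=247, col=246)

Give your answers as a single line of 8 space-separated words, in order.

(228,7): row=0b11100100, col=0b111, row AND col = 0b100 = 4; 4 != 7 -> empty
(49,51): col outside [0, 49] -> not filled
(64,9): row=0b1000000, col=0b1001, row AND col = 0b0 = 0; 0 != 9 -> empty
(78,-3): col outside [0, 78] -> not filled
(139,6): row=0b10001011, col=0b110, row AND col = 0b10 = 2; 2 != 6 -> empty
(108,5): row=0b1101100, col=0b101, row AND col = 0b100 = 4; 4 != 5 -> empty
(66,29): row=0b1000010, col=0b11101, row AND col = 0b0 = 0; 0 != 29 -> empty
(247,246): row=0b11110111, col=0b11110110, row AND col = 0b11110110 = 246; 246 == 246 -> filled

Answer: no no no no no no no yes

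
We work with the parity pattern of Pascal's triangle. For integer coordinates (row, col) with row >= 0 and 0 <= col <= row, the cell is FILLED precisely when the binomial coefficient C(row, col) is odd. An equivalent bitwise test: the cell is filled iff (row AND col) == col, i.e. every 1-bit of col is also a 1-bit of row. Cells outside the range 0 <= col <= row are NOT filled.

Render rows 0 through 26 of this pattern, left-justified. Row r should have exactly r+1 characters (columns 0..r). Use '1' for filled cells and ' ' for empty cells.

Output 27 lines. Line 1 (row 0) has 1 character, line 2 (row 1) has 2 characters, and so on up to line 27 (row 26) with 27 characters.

Answer: 1
11
1 1
1111
1   1
11  11
1 1 1 1
11111111
1       1
11      11
1 1     1 1
1111    1111
1   1   1   1
11  11  11  11
1 1 1 1 1 1 1 1
1111111111111111
1               1
11              11
1 1             1 1
1111            1111
1   1           1   1
11  11          11  11
1 1 1 1         1 1 1 1
11111111        11111111
1       1       1       1
11      11      11      11
1 1     1 1     1 1     1 1

Derivation:
r0=0: 1
r1=1: 11
r2=10: 1 1
r3=11: 1111
r4=100: 1   1
r5=101: 11  11
r6=110: 1 1 1 1
r7=111: 11111111
r8=1000: 1       1
r9=1001: 11      11
r10=1010: 1 1     1 1
r11=1011: 1111    1111
r12=1100: 1   1   1   1
r13=1101: 11  11  11  11
r14=1110: 1 1 1 1 1 1 1 1
r15=1111: 1111111111111111
r16=10000: 1               1
r17=10001: 11              11
r18=10010: 1 1             1 1
r19=10011: 1111            1111
r20=10100: 1   1           1   1
r21=10101: 11  11          11  11
r22=10110: 1 1 1 1         1 1 1 1
r23=10111: 11111111        11111111
r24=11000: 1       1       1       1
r25=11001: 11      11      11      11
r26=11010: 1 1     1 1     1 1     1 1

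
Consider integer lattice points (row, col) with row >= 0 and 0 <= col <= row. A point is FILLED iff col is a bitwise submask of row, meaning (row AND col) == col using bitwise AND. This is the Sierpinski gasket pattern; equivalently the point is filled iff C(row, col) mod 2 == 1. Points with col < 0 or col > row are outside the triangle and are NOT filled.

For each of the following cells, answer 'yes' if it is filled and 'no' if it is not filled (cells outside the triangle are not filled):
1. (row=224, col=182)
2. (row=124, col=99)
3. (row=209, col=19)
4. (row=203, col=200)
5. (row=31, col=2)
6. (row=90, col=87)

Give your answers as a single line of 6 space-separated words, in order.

(224,182): row=0b11100000, col=0b10110110, row AND col = 0b10100000 = 160; 160 != 182 -> empty
(124,99): row=0b1111100, col=0b1100011, row AND col = 0b1100000 = 96; 96 != 99 -> empty
(209,19): row=0b11010001, col=0b10011, row AND col = 0b10001 = 17; 17 != 19 -> empty
(203,200): row=0b11001011, col=0b11001000, row AND col = 0b11001000 = 200; 200 == 200 -> filled
(31,2): row=0b11111, col=0b10, row AND col = 0b10 = 2; 2 == 2 -> filled
(90,87): row=0b1011010, col=0b1010111, row AND col = 0b1010010 = 82; 82 != 87 -> empty

Answer: no no no yes yes no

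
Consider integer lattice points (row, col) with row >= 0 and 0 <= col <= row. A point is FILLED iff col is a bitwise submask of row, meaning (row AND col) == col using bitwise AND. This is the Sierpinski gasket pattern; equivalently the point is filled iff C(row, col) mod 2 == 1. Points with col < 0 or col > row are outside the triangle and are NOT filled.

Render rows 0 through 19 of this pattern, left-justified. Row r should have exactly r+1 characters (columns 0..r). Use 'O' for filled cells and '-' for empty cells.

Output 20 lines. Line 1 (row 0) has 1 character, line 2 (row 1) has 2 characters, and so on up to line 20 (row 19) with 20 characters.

Answer: O
OO
O-O
OOOO
O---O
OO--OO
O-O-O-O
OOOOOOOO
O-------O
OO------OO
O-O-----O-O
OOOO----OOOO
O---O---O---O
OO--OO--OO--OO
O-O-O-O-O-O-O-O
OOOOOOOOOOOOOOOO
O---------------O
OO--------------OO
O-O-------------O-O
OOOO------------OOOO

Derivation:
r0=0: O
r1=1: OO
r2=10: O-O
r3=11: OOOO
r4=100: O---O
r5=101: OO--OO
r6=110: O-O-O-O
r7=111: OOOOOOOO
r8=1000: O-------O
r9=1001: OO------OO
r10=1010: O-O-----O-O
r11=1011: OOOO----OOOO
r12=1100: O---O---O---O
r13=1101: OO--OO--OO--OO
r14=1110: O-O-O-O-O-O-O-O
r15=1111: OOOOOOOOOOOOOOOO
r16=10000: O---------------O
r17=10001: OO--------------OO
r18=10010: O-O-------------O-O
r19=10011: OOOO------------OOOO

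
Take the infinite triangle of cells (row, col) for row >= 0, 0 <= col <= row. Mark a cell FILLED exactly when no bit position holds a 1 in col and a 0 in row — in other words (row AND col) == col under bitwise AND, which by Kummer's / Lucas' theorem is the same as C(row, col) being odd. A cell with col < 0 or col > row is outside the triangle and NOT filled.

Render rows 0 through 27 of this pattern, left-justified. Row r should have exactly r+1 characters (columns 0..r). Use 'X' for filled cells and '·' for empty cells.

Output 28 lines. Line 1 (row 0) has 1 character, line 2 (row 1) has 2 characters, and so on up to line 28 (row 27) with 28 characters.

Answer: X
XX
X·X
XXXX
X···X
XX··XX
X·X·X·X
XXXXXXXX
X·······X
XX······XX
X·X·····X·X
XXXX····XXXX
X···X···X···X
XX··XX··XX··XX
X·X·X·X·X·X·X·X
XXXXXXXXXXXXXXXX
X···············X
XX··············XX
X·X·············X·X
XXXX············XXXX
X···X···········X···X
XX··XX··········XX··XX
X·X·X·X·········X·X·X·X
XXXXXXXX········XXXXXXXX
X·······X·······X·······X
XX······XX······XX······XX
X·X·····X·X·····X·X·····X·X
XXXX····XXXX····XXXX····XXXX

Derivation:
r0=0: X
r1=1: XX
r2=10: X·X
r3=11: XXXX
r4=100: X···X
r5=101: XX··XX
r6=110: X·X·X·X
r7=111: XXXXXXXX
r8=1000: X·······X
r9=1001: XX······XX
r10=1010: X·X·····X·X
r11=1011: XXXX····XXXX
r12=1100: X···X···X···X
r13=1101: XX··XX··XX··XX
r14=1110: X·X·X·X·X·X·X·X
r15=1111: XXXXXXXXXXXXXXXX
r16=10000: X···············X
r17=10001: XX··············XX
r18=10010: X·X·············X·X
r19=10011: XXXX············XXXX
r20=10100: X···X···········X···X
r21=10101: XX··XX··········XX··XX
r22=10110: X·X·X·X·········X·X·X·X
r23=10111: XXXXXXXX········XXXXXXXX
r24=11000: X·······X·······X·······X
r25=11001: XX······XX······XX······XX
r26=11010: X·X·····X·X·····X·X·····X·X
r27=11011: XXXX····XXXX····XXXX····XXXX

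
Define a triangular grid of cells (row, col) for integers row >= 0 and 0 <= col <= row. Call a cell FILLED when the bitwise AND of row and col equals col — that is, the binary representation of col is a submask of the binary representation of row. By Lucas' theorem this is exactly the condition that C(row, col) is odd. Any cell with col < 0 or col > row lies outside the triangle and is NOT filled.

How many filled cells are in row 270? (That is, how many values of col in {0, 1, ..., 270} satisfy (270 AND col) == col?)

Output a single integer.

Answer: 16

Derivation:
270 in binary = 100001110
popcount(270) = number of 1-bits in 100001110 = 4
A col c satisfies (270 AND c) == c iff every set bit of c is also set in 270; each of the 4 set bits of 270 can independently be on or off in c.
count = 2^4 = 16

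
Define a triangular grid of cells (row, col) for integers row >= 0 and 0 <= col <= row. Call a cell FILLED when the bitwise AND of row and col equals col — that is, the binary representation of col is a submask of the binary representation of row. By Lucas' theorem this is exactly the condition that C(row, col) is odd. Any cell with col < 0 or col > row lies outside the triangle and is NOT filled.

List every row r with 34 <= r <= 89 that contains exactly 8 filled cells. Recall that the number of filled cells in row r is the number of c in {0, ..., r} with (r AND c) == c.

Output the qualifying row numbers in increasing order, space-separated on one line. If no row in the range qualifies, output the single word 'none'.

Answer: 35 37 38 41 42 44 49 50 52 56 67 69 70 73 74 76 81 82 84 88

Derivation:
Row r has 2^popcount(r) filled cells, so we need popcount(r) = log2(8) = 3.
Scan r = 34..89 and keep those with exactly 3 one-bits:
r=34=100010 popcount=2 -> skip
r=35=100011 popcount=3 -> KEEP
r=36=100100 popcount=2 -> skip
r=37=100101 popcount=3 -> KEEP
r=38=100110 popcount=3 -> KEEP
r=39=100111 popcount=4 -> skip
r=40=101000 popcount=2 -> skip
r=41=101001 popcount=3 -> KEEP
r=42=101010 popcount=3 -> KEEP
r=43=101011 popcount=4 -> skip
r=44=101100 popcount=3 -> KEEP
r=45=101101 popcount=4 -> skip
r=46=101110 popcount=4 -> skip
r=47=101111 popcount=5 -> skip
r=48=110000 popcount=2 -> skip
r=49=110001 popcount=3 -> KEEP
r=50=110010 popcount=3 -> KEEP
r=51=110011 popcount=4 -> skip
r=52=110100 popcount=3 -> KEEP
r=53=110101 popcount=4 -> skip
r=54=110110 popcount=4 -> skip
r=55=110111 popcount=5 -> skip
r=56=111000 popcount=3 -> KEEP
r=57=111001 popcount=4 -> skip
r=58=111010 popcount=4 -> skip
r=59=111011 popcount=5 -> skip
r=60=111100 popcount=4 -> skip
r=61=111101 popcount=5 -> skip
r=62=111110 popcount=5 -> skip
r=63=111111 popcount=6 -> skip
r=64=1000000 popcount=1 -> skip
r=65=1000001 popcount=2 -> skip
r=66=1000010 popcount=2 -> skip
r=67=1000011 popcount=3 -> KEEP
r=68=1000100 popcount=2 -> skip
r=69=1000101 popcount=3 -> KEEP
r=70=1000110 popcount=3 -> KEEP
r=71=1000111 popcount=4 -> skip
r=72=1001000 popcount=2 -> skip
r=73=1001001 popcount=3 -> KEEP
r=74=1001010 popcount=3 -> KEEP
r=75=1001011 popcount=4 -> skip
r=76=1001100 popcount=3 -> KEEP
r=77=1001101 popcount=4 -> skip
r=78=1001110 popcount=4 -> skip
r=79=1001111 popcount=5 -> skip
r=80=1010000 popcount=2 -> skip
r=81=1010001 popcount=3 -> KEEP
r=82=1010010 popcount=3 -> KEEP
r=83=1010011 popcount=4 -> skip
r=84=1010100 popcount=3 -> KEEP
r=85=1010101 popcount=4 -> skip
r=86=1010110 popcount=4 -> skip
r=87=1010111 popcount=5 -> skip
r=88=1011000 popcount=3 -> KEEP
r=89=1011001 popcount=4 -> skip
Kept rows: 35 37 38 41 42 44 49 50 52 56 67 69 70 73 74 76 81 82 84 88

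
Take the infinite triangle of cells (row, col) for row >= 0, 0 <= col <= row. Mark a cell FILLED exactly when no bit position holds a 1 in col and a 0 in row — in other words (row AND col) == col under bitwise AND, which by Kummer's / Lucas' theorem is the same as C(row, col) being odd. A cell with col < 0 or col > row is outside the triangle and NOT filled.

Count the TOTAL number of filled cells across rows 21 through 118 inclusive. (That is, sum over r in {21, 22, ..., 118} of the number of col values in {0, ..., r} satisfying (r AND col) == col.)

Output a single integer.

r21=10101 pc3: +8 =8
r22=10110 pc3: +8 =16
r23=10111 pc4: +16 =32
r24=11000 pc2: +4 =36
r25=11001 pc3: +8 =44
r26=11010 pc3: +8 =52
r27=11011 pc4: +16 =68
r28=11100 pc3: +8 =76
r29=11101 pc4: +16 =92
r30=11110 pc4: +16 =108
r31=11111 pc5: +32 =140
r32=100000 pc1: +2 =142
r33=100001 pc2: +4 =146
r34=100010 pc2: +4 =150
r35=100011 pc3: +8 =158
r36=100100 pc2: +4 =162
r37=100101 pc3: +8 =170
r38=100110 pc3: +8 =178
r39=100111 pc4: +16 =194
r40=101000 pc2: +4 =198
r41=101001 pc3: +8 =206
r42=101010 pc3: +8 =214
r43=101011 pc4: +16 =230
r44=101100 pc3: +8 =238
r45=101101 pc4: +16 =254
r46=101110 pc4: +16 =270
r47=101111 pc5: +32 =302
r48=110000 pc2: +4 =306
r49=110001 pc3: +8 =314
r50=110010 pc3: +8 =322
r51=110011 pc4: +16 =338
r52=110100 pc3: +8 =346
r53=110101 pc4: +16 =362
r54=110110 pc4: +16 =378
r55=110111 pc5: +32 =410
r56=111000 pc3: +8 =418
r57=111001 pc4: +16 =434
r58=111010 pc4: +16 =450
r59=111011 pc5: +32 =482
r60=111100 pc4: +16 =498
r61=111101 pc5: +32 =530
r62=111110 pc5: +32 =562
r63=111111 pc6: +64 =626
r64=1000000 pc1: +2 =628
r65=1000001 pc2: +4 =632
r66=1000010 pc2: +4 =636
r67=1000011 pc3: +8 =644
r68=1000100 pc2: +4 =648
r69=1000101 pc3: +8 =656
r70=1000110 pc3: +8 =664
r71=1000111 pc4: +16 =680
r72=1001000 pc2: +4 =684
r73=1001001 pc3: +8 =692
r74=1001010 pc3: +8 =700
r75=1001011 pc4: +16 =716
r76=1001100 pc3: +8 =724
r77=1001101 pc4: +16 =740
r78=1001110 pc4: +16 =756
r79=1001111 pc5: +32 =788
r80=1010000 pc2: +4 =792
r81=1010001 pc3: +8 =800
r82=1010010 pc3: +8 =808
r83=1010011 pc4: +16 =824
r84=1010100 pc3: +8 =832
r85=1010101 pc4: +16 =848
r86=1010110 pc4: +16 =864
r87=1010111 pc5: +32 =896
r88=1011000 pc3: +8 =904
r89=1011001 pc4: +16 =920
r90=1011010 pc4: +16 =936
r91=1011011 pc5: +32 =968
r92=1011100 pc4: +16 =984
r93=1011101 pc5: +32 =1016
r94=1011110 pc5: +32 =1048
r95=1011111 pc6: +64 =1112
r96=1100000 pc2: +4 =1116
r97=1100001 pc3: +8 =1124
r98=1100010 pc3: +8 =1132
r99=1100011 pc4: +16 =1148
r100=1100100 pc3: +8 =1156
r101=1100101 pc4: +16 =1172
r102=1100110 pc4: +16 =1188
r103=1100111 pc5: +32 =1220
r104=1101000 pc3: +8 =1228
r105=1101001 pc4: +16 =1244
r106=1101010 pc4: +16 =1260
r107=1101011 pc5: +32 =1292
r108=1101100 pc4: +16 =1308
r109=1101101 pc5: +32 =1340
r110=1101110 pc5: +32 =1372
r111=1101111 pc6: +64 =1436
r112=1110000 pc3: +8 =1444
r113=1110001 pc4: +16 =1460
r114=1110010 pc4: +16 =1476
r115=1110011 pc5: +32 =1508
r116=1110100 pc4: +16 =1524
r117=1110101 pc5: +32 =1556
r118=1110110 pc5: +32 =1588

Answer: 1588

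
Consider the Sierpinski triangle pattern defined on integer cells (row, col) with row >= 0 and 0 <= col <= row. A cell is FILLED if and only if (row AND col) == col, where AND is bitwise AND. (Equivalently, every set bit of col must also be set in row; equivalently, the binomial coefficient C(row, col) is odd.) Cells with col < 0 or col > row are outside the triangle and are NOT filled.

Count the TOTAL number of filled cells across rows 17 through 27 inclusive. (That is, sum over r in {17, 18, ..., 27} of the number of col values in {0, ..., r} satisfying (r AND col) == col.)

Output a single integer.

r17=10001 pc2: +4 =4
r18=10010 pc2: +4 =8
r19=10011 pc3: +8 =16
r20=10100 pc2: +4 =20
r21=10101 pc3: +8 =28
r22=10110 pc3: +8 =36
r23=10111 pc4: +16 =52
r24=11000 pc2: +4 =56
r25=11001 pc3: +8 =64
r26=11010 pc3: +8 =72
r27=11011 pc4: +16 =88

Answer: 88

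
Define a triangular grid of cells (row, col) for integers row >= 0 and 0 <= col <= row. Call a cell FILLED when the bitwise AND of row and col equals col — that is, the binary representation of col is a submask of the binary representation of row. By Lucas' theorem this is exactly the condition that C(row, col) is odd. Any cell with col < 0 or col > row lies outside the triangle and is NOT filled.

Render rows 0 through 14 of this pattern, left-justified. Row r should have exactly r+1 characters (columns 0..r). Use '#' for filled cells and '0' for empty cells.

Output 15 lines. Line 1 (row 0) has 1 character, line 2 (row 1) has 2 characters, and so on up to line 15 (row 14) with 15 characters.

r0=0: #
r1=1: ##
r2=10: #0#
r3=11: ####
r4=100: #000#
r5=101: ##00##
r6=110: #0#0#0#
r7=111: ########
r8=1000: #0000000#
r9=1001: ##000000##
r10=1010: #0#00000#0#
r11=1011: ####0000####
r12=1100: #000#000#000#
r13=1101: ##00##00##00##
r14=1110: #0#0#0#0#0#0#0#

Answer: #
##
#0#
####
#000#
##00##
#0#0#0#
########
#0000000#
##000000##
#0#00000#0#
####0000####
#000#000#000#
##00##00##00##
#0#0#0#0#0#0#0#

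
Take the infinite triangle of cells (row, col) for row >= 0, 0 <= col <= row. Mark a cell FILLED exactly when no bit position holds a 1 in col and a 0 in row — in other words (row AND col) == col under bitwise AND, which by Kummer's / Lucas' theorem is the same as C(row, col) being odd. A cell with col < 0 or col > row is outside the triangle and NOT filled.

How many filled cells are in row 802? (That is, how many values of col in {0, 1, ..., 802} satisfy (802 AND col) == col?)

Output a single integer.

802 in binary = 1100100010
popcount(802) = number of 1-bits in 1100100010 = 4
A col c satisfies (802 AND c) == c iff every set bit of c is also set in 802; each of the 4 set bits of 802 can independently be on or off in c.
count = 2^4 = 16

Answer: 16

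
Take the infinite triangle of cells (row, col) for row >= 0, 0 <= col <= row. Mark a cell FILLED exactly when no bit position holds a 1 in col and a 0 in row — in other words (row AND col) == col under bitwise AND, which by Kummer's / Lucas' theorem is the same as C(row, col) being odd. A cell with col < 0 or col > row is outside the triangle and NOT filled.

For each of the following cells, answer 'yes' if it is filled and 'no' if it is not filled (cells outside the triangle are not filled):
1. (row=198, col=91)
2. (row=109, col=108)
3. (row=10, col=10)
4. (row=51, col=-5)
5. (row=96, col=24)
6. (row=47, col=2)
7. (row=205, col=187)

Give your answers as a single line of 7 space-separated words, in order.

(198,91): row=0b11000110, col=0b1011011, row AND col = 0b1000010 = 66; 66 != 91 -> empty
(109,108): row=0b1101101, col=0b1101100, row AND col = 0b1101100 = 108; 108 == 108 -> filled
(10,10): row=0b1010, col=0b1010, row AND col = 0b1010 = 10; 10 == 10 -> filled
(51,-5): col outside [0, 51] -> not filled
(96,24): row=0b1100000, col=0b11000, row AND col = 0b0 = 0; 0 != 24 -> empty
(47,2): row=0b101111, col=0b10, row AND col = 0b10 = 2; 2 == 2 -> filled
(205,187): row=0b11001101, col=0b10111011, row AND col = 0b10001001 = 137; 137 != 187 -> empty

Answer: no yes yes no no yes no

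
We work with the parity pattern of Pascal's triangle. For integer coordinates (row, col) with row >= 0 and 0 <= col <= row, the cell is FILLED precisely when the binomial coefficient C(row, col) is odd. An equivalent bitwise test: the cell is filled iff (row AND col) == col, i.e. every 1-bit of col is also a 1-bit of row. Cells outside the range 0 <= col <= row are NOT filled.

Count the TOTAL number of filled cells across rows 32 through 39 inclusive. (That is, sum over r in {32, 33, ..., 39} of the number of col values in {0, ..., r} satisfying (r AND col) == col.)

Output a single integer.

r32=100000 pc1: +2 =2
r33=100001 pc2: +4 =6
r34=100010 pc2: +4 =10
r35=100011 pc3: +8 =18
r36=100100 pc2: +4 =22
r37=100101 pc3: +8 =30
r38=100110 pc3: +8 =38
r39=100111 pc4: +16 =54

Answer: 54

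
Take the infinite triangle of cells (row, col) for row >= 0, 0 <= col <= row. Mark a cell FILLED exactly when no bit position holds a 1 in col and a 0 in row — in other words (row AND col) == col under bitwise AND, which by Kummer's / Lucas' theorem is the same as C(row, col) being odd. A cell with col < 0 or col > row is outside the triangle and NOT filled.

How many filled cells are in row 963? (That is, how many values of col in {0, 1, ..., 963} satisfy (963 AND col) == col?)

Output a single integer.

Answer: 64

Derivation:
963 in binary = 1111000011
popcount(963) = number of 1-bits in 1111000011 = 6
A col c satisfies (963 AND c) == c iff every set bit of c is also set in 963; each of the 6 set bits of 963 can independently be on or off in c.
count = 2^6 = 64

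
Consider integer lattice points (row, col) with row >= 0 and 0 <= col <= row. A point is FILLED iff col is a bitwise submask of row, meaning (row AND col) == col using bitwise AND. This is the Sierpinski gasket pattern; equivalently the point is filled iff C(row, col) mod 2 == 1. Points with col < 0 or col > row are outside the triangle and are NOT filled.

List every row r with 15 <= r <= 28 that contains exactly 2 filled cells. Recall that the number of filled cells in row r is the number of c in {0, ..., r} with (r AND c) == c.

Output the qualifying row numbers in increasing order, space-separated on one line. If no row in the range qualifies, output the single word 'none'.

Row r has 2^popcount(r) filled cells, so we need popcount(r) = log2(2) = 1.
Scan r = 15..28 and keep those with exactly 1 one-bits:
r=15=1111 popcount=4 -> skip
r=16=10000 popcount=1 -> KEEP
r=17=10001 popcount=2 -> skip
r=18=10010 popcount=2 -> skip
r=19=10011 popcount=3 -> skip
r=20=10100 popcount=2 -> skip
r=21=10101 popcount=3 -> skip
r=22=10110 popcount=3 -> skip
r=23=10111 popcount=4 -> skip
r=24=11000 popcount=2 -> skip
r=25=11001 popcount=3 -> skip
r=26=11010 popcount=3 -> skip
r=27=11011 popcount=4 -> skip
r=28=11100 popcount=3 -> skip
Kept rows: 16

Answer: 16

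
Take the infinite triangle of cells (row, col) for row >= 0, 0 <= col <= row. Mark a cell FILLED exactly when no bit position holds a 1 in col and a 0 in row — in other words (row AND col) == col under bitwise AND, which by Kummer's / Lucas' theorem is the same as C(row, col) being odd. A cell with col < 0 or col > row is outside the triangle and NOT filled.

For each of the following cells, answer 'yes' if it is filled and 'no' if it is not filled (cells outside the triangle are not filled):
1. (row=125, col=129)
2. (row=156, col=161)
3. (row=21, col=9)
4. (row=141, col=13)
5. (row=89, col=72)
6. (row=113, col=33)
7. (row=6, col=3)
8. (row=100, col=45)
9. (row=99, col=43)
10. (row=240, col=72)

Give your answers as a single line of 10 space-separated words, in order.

(125,129): col outside [0, 125] -> not filled
(156,161): col outside [0, 156] -> not filled
(21,9): row=0b10101, col=0b1001, row AND col = 0b1 = 1; 1 != 9 -> empty
(141,13): row=0b10001101, col=0b1101, row AND col = 0b1101 = 13; 13 == 13 -> filled
(89,72): row=0b1011001, col=0b1001000, row AND col = 0b1001000 = 72; 72 == 72 -> filled
(113,33): row=0b1110001, col=0b100001, row AND col = 0b100001 = 33; 33 == 33 -> filled
(6,3): row=0b110, col=0b11, row AND col = 0b10 = 2; 2 != 3 -> empty
(100,45): row=0b1100100, col=0b101101, row AND col = 0b100100 = 36; 36 != 45 -> empty
(99,43): row=0b1100011, col=0b101011, row AND col = 0b100011 = 35; 35 != 43 -> empty
(240,72): row=0b11110000, col=0b1001000, row AND col = 0b1000000 = 64; 64 != 72 -> empty

Answer: no no no yes yes yes no no no no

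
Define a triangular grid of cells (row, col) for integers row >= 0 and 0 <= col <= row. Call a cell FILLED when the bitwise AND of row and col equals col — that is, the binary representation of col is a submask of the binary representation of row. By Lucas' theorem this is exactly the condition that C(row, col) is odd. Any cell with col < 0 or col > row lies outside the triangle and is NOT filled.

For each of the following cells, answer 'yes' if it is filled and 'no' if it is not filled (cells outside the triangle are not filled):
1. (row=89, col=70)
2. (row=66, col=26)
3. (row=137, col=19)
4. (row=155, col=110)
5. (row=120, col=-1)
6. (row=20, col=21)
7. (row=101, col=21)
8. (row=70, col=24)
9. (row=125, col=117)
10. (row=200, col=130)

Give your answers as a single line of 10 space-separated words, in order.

(89,70): row=0b1011001, col=0b1000110, row AND col = 0b1000000 = 64; 64 != 70 -> empty
(66,26): row=0b1000010, col=0b11010, row AND col = 0b10 = 2; 2 != 26 -> empty
(137,19): row=0b10001001, col=0b10011, row AND col = 0b1 = 1; 1 != 19 -> empty
(155,110): row=0b10011011, col=0b1101110, row AND col = 0b1010 = 10; 10 != 110 -> empty
(120,-1): col outside [0, 120] -> not filled
(20,21): col outside [0, 20] -> not filled
(101,21): row=0b1100101, col=0b10101, row AND col = 0b101 = 5; 5 != 21 -> empty
(70,24): row=0b1000110, col=0b11000, row AND col = 0b0 = 0; 0 != 24 -> empty
(125,117): row=0b1111101, col=0b1110101, row AND col = 0b1110101 = 117; 117 == 117 -> filled
(200,130): row=0b11001000, col=0b10000010, row AND col = 0b10000000 = 128; 128 != 130 -> empty

Answer: no no no no no no no no yes no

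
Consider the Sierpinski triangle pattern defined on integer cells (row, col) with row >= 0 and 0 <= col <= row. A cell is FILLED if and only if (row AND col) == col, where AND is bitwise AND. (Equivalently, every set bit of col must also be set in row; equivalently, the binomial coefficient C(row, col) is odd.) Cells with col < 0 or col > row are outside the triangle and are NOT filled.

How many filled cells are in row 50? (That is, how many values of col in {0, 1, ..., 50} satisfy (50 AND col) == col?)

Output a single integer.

Answer: 8

Derivation:
50 in binary = 110010
popcount(50) = number of 1-bits in 110010 = 3
A col c satisfies (50 AND c) == c iff every set bit of c is also set in 50; each of the 3 set bits of 50 can independently be on or off in c.
count = 2^3 = 8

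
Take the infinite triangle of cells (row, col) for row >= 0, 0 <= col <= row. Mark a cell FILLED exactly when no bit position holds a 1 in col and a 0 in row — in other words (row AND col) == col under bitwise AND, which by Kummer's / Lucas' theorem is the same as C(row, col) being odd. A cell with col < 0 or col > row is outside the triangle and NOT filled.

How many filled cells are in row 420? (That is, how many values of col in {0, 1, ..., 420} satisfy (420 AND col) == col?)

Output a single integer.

420 in binary = 110100100
popcount(420) = number of 1-bits in 110100100 = 4
A col c satisfies (420 AND c) == c iff every set bit of c is also set in 420; each of the 4 set bits of 420 can independently be on or off in c.
count = 2^4 = 16

Answer: 16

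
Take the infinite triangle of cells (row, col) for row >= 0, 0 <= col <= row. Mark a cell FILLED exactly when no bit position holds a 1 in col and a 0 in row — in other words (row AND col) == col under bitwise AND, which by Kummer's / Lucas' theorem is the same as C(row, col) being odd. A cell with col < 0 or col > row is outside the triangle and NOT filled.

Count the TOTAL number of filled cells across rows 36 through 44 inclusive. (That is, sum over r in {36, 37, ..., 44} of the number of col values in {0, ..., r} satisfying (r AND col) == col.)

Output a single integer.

r36=100100 pc2: +4 =4
r37=100101 pc3: +8 =12
r38=100110 pc3: +8 =20
r39=100111 pc4: +16 =36
r40=101000 pc2: +4 =40
r41=101001 pc3: +8 =48
r42=101010 pc3: +8 =56
r43=101011 pc4: +16 =72
r44=101100 pc3: +8 =80

Answer: 80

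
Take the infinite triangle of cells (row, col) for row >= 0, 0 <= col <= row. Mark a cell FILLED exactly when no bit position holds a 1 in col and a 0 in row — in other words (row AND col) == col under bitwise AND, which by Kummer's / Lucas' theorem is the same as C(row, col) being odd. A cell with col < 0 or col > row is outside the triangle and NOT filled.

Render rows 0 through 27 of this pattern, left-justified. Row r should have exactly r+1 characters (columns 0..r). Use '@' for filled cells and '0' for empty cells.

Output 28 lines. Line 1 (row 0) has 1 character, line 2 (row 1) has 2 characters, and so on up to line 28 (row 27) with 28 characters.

r0=0: @
r1=1: @@
r2=10: @0@
r3=11: @@@@
r4=100: @000@
r5=101: @@00@@
r6=110: @0@0@0@
r7=111: @@@@@@@@
r8=1000: @0000000@
r9=1001: @@000000@@
r10=1010: @0@00000@0@
r11=1011: @@@@0000@@@@
r12=1100: @000@000@000@
r13=1101: @@00@@00@@00@@
r14=1110: @0@0@0@0@0@0@0@
r15=1111: @@@@@@@@@@@@@@@@
r16=10000: @000000000000000@
r17=10001: @@00000000000000@@
r18=10010: @0@0000000000000@0@
r19=10011: @@@@000000000000@@@@
r20=10100: @000@00000000000@000@
r21=10101: @@00@@0000000000@@00@@
r22=10110: @0@0@0@000000000@0@0@0@
r23=10111: @@@@@@@@00000000@@@@@@@@
r24=11000: @0000000@0000000@0000000@
r25=11001: @@000000@@000000@@000000@@
r26=11010: @0@00000@0@00000@0@00000@0@
r27=11011: @@@@0000@@@@0000@@@@0000@@@@

Answer: @
@@
@0@
@@@@
@000@
@@00@@
@0@0@0@
@@@@@@@@
@0000000@
@@000000@@
@0@00000@0@
@@@@0000@@@@
@000@000@000@
@@00@@00@@00@@
@0@0@0@0@0@0@0@
@@@@@@@@@@@@@@@@
@000000000000000@
@@00000000000000@@
@0@0000000000000@0@
@@@@000000000000@@@@
@000@00000000000@000@
@@00@@0000000000@@00@@
@0@0@0@000000000@0@0@0@
@@@@@@@@00000000@@@@@@@@
@0000000@0000000@0000000@
@@000000@@000000@@000000@@
@0@00000@0@00000@0@00000@0@
@@@@0000@@@@0000@@@@0000@@@@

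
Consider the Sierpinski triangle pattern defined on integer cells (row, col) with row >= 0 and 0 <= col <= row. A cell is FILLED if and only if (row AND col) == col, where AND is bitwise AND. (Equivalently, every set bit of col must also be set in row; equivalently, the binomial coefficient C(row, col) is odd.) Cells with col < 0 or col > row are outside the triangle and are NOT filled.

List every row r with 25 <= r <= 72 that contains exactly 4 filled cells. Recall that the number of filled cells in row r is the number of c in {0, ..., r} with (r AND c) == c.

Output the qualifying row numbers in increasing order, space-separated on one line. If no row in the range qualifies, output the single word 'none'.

Answer: 33 34 36 40 48 65 66 68 72

Derivation:
Row r has 2^popcount(r) filled cells, so we need popcount(r) = log2(4) = 2.
Scan r = 25..72 and keep those with exactly 2 one-bits:
r=25=11001 popcount=3 -> skip
r=26=11010 popcount=3 -> skip
r=27=11011 popcount=4 -> skip
r=28=11100 popcount=3 -> skip
r=29=11101 popcount=4 -> skip
r=30=11110 popcount=4 -> skip
r=31=11111 popcount=5 -> skip
r=32=100000 popcount=1 -> skip
r=33=100001 popcount=2 -> KEEP
r=34=100010 popcount=2 -> KEEP
r=35=100011 popcount=3 -> skip
r=36=100100 popcount=2 -> KEEP
r=37=100101 popcount=3 -> skip
r=38=100110 popcount=3 -> skip
r=39=100111 popcount=4 -> skip
r=40=101000 popcount=2 -> KEEP
r=41=101001 popcount=3 -> skip
r=42=101010 popcount=3 -> skip
r=43=101011 popcount=4 -> skip
r=44=101100 popcount=3 -> skip
r=45=101101 popcount=4 -> skip
r=46=101110 popcount=4 -> skip
r=47=101111 popcount=5 -> skip
r=48=110000 popcount=2 -> KEEP
r=49=110001 popcount=3 -> skip
r=50=110010 popcount=3 -> skip
r=51=110011 popcount=4 -> skip
r=52=110100 popcount=3 -> skip
r=53=110101 popcount=4 -> skip
r=54=110110 popcount=4 -> skip
r=55=110111 popcount=5 -> skip
r=56=111000 popcount=3 -> skip
r=57=111001 popcount=4 -> skip
r=58=111010 popcount=4 -> skip
r=59=111011 popcount=5 -> skip
r=60=111100 popcount=4 -> skip
r=61=111101 popcount=5 -> skip
r=62=111110 popcount=5 -> skip
r=63=111111 popcount=6 -> skip
r=64=1000000 popcount=1 -> skip
r=65=1000001 popcount=2 -> KEEP
r=66=1000010 popcount=2 -> KEEP
r=67=1000011 popcount=3 -> skip
r=68=1000100 popcount=2 -> KEEP
r=69=1000101 popcount=3 -> skip
r=70=1000110 popcount=3 -> skip
r=71=1000111 popcount=4 -> skip
r=72=1001000 popcount=2 -> KEEP
Kept rows: 33 34 36 40 48 65 66 68 72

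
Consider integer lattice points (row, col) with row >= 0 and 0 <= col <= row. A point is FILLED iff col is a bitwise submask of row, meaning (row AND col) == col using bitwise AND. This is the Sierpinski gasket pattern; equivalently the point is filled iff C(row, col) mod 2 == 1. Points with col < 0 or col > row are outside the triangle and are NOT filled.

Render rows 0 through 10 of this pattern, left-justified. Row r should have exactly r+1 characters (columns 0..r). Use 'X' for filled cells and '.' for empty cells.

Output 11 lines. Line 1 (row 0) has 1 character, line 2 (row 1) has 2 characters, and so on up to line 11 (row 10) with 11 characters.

Answer: X
XX
X.X
XXXX
X...X
XX..XX
X.X.X.X
XXXXXXXX
X.......X
XX......XX
X.X.....X.X

Derivation:
r0=0: X
r1=1: XX
r2=10: X.X
r3=11: XXXX
r4=100: X...X
r5=101: XX..XX
r6=110: X.X.X.X
r7=111: XXXXXXXX
r8=1000: X.......X
r9=1001: XX......XX
r10=1010: X.X.....X.X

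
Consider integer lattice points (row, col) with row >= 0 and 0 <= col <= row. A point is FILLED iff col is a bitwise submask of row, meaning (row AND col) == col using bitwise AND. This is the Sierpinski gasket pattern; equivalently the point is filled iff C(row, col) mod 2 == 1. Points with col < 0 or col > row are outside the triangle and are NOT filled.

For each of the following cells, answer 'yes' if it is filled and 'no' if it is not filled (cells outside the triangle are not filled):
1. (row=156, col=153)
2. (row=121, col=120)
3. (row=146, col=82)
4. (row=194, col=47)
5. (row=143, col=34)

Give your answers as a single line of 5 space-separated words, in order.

Answer: no yes no no no

Derivation:
(156,153): row=0b10011100, col=0b10011001, row AND col = 0b10011000 = 152; 152 != 153 -> empty
(121,120): row=0b1111001, col=0b1111000, row AND col = 0b1111000 = 120; 120 == 120 -> filled
(146,82): row=0b10010010, col=0b1010010, row AND col = 0b10010 = 18; 18 != 82 -> empty
(194,47): row=0b11000010, col=0b101111, row AND col = 0b10 = 2; 2 != 47 -> empty
(143,34): row=0b10001111, col=0b100010, row AND col = 0b10 = 2; 2 != 34 -> empty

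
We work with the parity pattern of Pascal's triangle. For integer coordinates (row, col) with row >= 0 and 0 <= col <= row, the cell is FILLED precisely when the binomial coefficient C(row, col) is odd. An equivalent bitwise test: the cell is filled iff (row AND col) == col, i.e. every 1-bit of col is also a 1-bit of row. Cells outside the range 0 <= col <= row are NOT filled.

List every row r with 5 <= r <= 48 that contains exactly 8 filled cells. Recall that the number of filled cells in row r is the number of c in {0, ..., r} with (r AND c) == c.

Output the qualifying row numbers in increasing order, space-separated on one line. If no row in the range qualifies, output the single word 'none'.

Row r has 2^popcount(r) filled cells, so we need popcount(r) = log2(8) = 3.
Scan r = 5..48 and keep those with exactly 3 one-bits:
r=5=101 popcount=2 -> skip
r=6=110 popcount=2 -> skip
r=7=111 popcount=3 -> KEEP
r=8=1000 popcount=1 -> skip
r=9=1001 popcount=2 -> skip
r=10=1010 popcount=2 -> skip
r=11=1011 popcount=3 -> KEEP
r=12=1100 popcount=2 -> skip
r=13=1101 popcount=3 -> KEEP
r=14=1110 popcount=3 -> KEEP
r=15=1111 popcount=4 -> skip
r=16=10000 popcount=1 -> skip
r=17=10001 popcount=2 -> skip
r=18=10010 popcount=2 -> skip
r=19=10011 popcount=3 -> KEEP
r=20=10100 popcount=2 -> skip
r=21=10101 popcount=3 -> KEEP
r=22=10110 popcount=3 -> KEEP
r=23=10111 popcount=4 -> skip
r=24=11000 popcount=2 -> skip
r=25=11001 popcount=3 -> KEEP
r=26=11010 popcount=3 -> KEEP
r=27=11011 popcount=4 -> skip
r=28=11100 popcount=3 -> KEEP
r=29=11101 popcount=4 -> skip
r=30=11110 popcount=4 -> skip
r=31=11111 popcount=5 -> skip
r=32=100000 popcount=1 -> skip
r=33=100001 popcount=2 -> skip
r=34=100010 popcount=2 -> skip
r=35=100011 popcount=3 -> KEEP
r=36=100100 popcount=2 -> skip
r=37=100101 popcount=3 -> KEEP
r=38=100110 popcount=3 -> KEEP
r=39=100111 popcount=4 -> skip
r=40=101000 popcount=2 -> skip
r=41=101001 popcount=3 -> KEEP
r=42=101010 popcount=3 -> KEEP
r=43=101011 popcount=4 -> skip
r=44=101100 popcount=3 -> KEEP
r=45=101101 popcount=4 -> skip
r=46=101110 popcount=4 -> skip
r=47=101111 popcount=5 -> skip
r=48=110000 popcount=2 -> skip
Kept rows: 7 11 13 14 19 21 22 25 26 28 35 37 38 41 42 44

Answer: 7 11 13 14 19 21 22 25 26 28 35 37 38 41 42 44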